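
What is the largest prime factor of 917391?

73

917391 = 3 · 305797
305797 = 59 · 5183
5183 = 71 · 73
73 is prime.
So 917391 = 3 · 59 · 71 · 73; the largest prime factor is 73.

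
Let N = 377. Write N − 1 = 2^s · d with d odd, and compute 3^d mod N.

308

377 − 1 = 376 = 2^3 · 47, so d = 47.
3^1 ≡ 3 (mod 377)
3^2 ≡ 3^2 = 9 ≡ 9 (mod 377)
3^4 ≡ 9^2 = 81 ≡ 81 (mod 377)
3^8 ≡ 81^2 = 6561 ≡ 152 (mod 377)
3^16 ≡ 152^2 = 23104 ≡ 107 (mod 377)
3^32 ≡ 107^2 = 11449 ≡ 139 (mod 377)
47 = 32 + 8 + 4 + 2 + 1 in binary powers of 2.
So 3^47 ≡ 139 · 152 · 81 · 9 · 3 ≡ 308 (mod 377).
Squaring chain: 308 → 237 → 373; never reaches −1, so base 3 is a Miller–Rabin witness that 377 is composite.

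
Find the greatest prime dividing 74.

74 = 2 · 37
37 is prime.
So 74 = 2 · 37; the largest prime factor is 37.

37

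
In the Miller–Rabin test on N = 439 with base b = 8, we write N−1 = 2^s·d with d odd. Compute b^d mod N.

439 − 1 = 438 = 2^1 · 219, so d = 219.
8^1 ≡ 8 (mod 439)
8^2 ≡ 8^2 = 64 ≡ 64 (mod 439)
8^4 ≡ 64^2 = 4096 ≡ 145 (mod 439)
8^8 ≡ 145^2 = 21025 ≡ 392 (mod 439)
8^16 ≡ 392^2 = 153664 ≡ 14 (mod 439)
8^32 ≡ 14^2 = 196 ≡ 196 (mod 439)
8^64 ≡ 196^2 = 38416 ≡ 223 (mod 439)
8^128 ≡ 223^2 = 49729 ≡ 122 (mod 439)
219 = 128 + 64 + 16 + 8 + 2 + 1 in binary powers of 2.
So 8^219 ≡ 122 · 223 · 14 · 392 · 64 · 8 ≡ 1 (mod 439).
Since 8^d ≡ 1 (mod 439), base 8 does not prove 439 composite.

1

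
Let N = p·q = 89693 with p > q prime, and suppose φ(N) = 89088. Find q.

257

φ(n) = (p−1)(q−1) = n − (p+q) + 1, so p + q = 89693 − 89088 + 1 = 606.
p and q are the roots of t² − 606t + 89693 = 0.
Discriminant: 606² − 4·89693 = 367236 − 358772 = 8464; √8464 = 92.
q = (606 − 92)/2 = 257, p = (606 + 92)/2 = 349.
Check: 257 · 349 = 89693.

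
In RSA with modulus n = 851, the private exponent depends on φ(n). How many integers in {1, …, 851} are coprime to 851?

Factor: 851 = 23 · 37.
φ(851) = (23−1) · (37−1) = 22 · 36 = 792.

792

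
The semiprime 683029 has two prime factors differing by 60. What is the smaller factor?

Since p = q + 60, we have 683029 = q(q + 60), so q² + 60q − 683029 = 0.
Discriminant: 60² + 4·683029 = 3600 + 2732116 = 2735716; √2735716 = 1654.
q = (−60 + 1654)/2 = 797, and p = q + 60 = 857.
Check: 797 · 857 = 683029.

797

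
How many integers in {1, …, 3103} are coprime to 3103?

Factor: 3103 = 29 · 107.
φ(3103) = (29−1) · (107−1) = 28 · 106 = 2968.

2968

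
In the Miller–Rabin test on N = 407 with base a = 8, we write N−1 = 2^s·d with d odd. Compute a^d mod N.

407 − 1 = 406 = 2^1 · 203, so d = 203.
8^1 ≡ 8 (mod 407)
8^2 ≡ 8^2 = 64 ≡ 64 (mod 407)
8^4 ≡ 64^2 = 4096 ≡ 26 (mod 407)
8^8 ≡ 26^2 = 676 ≡ 269 (mod 407)
8^16 ≡ 269^2 = 72361 ≡ 322 (mod 407)
8^32 ≡ 322^2 = 103684 ≡ 306 (mod 407)
8^64 ≡ 306^2 = 93636 ≡ 26 (mod 407)
8^128 ≡ 26^2 = 676 ≡ 269 (mod 407)
203 = 128 + 64 + 8 + 2 + 1 in binary powers of 2.
So 8^203 ≡ 269 · 26 · 269 · 64 · 8 ≡ 347 (mod 407).
Squaring chain: 347; never reaches −1, so base 8 is a Miller–Rabin witness that 407 is composite.

347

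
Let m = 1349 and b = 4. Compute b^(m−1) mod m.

215

4^1 ≡ 4 (mod 1349)
4^2 ≡ 4^2 = 16 ≡ 16 (mod 1349)
4^4 ≡ 16^2 = 256 ≡ 256 (mod 1349)
4^8 ≡ 256^2 = 65536 ≡ 784 (mod 1349)
4^16 ≡ 784^2 = 614656 ≡ 861 (mod 1349)
4^32 ≡ 861^2 = 741321 ≡ 720 (mod 1349)
4^64 ≡ 720^2 = 518400 ≡ 384 (mod 1349)
4^128 ≡ 384^2 = 147456 ≡ 415 (mod 1349)
4^256 ≡ 415^2 = 172225 ≡ 902 (mod 1349)
4^512 ≡ 902^2 = 813604 ≡ 157 (mod 1349)
4^1024 ≡ 157^2 = 24649 ≡ 367 (mod 1349)
1348 = 1024 + 256 + 64 + 4 in binary powers of 2.
So 4^1348 ≡ 367 · 902 · 384 · 256 ≡ 215 (mod 1349).
Since 215 ≠ 1, base 4 is a Fermat witness: 1349 is composite.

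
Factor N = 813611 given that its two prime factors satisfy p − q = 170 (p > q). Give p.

991

Since p = q + 170, we have 813611 = q(q + 170), so q² + 170q − 813611 = 0.
Discriminant: 170² + 4·813611 = 28900 + 3254444 = 3283344; √3283344 = 1812.
q = (−170 + 1812)/2 = 821, and p = q + 170 = 991.
Check: 821 · 991 = 813611.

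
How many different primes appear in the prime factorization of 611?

611 = 13 · 47
611 = 13 · 47, which has 2 distinct prime factors.

2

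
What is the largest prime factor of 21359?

21359 = 13 · 1643
1643 = 31 · 53
53 is prime.
So 21359 = 13 · 31 · 53; the largest prime factor is 53.

53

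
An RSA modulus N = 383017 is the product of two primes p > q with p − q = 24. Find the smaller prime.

Since p = q + 24, we have 383017 = q(q + 24), so q² + 24q − 383017 = 0.
Discriminant: 24² + 4·383017 = 576 + 1532068 = 1532644; √1532644 = 1238.
q = (−24 + 1238)/2 = 607, and p = q + 24 = 631.
Check: 607 · 631 = 383017.

607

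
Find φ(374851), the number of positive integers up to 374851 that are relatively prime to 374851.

Factor: 374851 = 19 · 109 · 181.
φ(374851) = (19−1) · (109−1) · (181−1) = 18 · 108 · 180 = 349920.

349920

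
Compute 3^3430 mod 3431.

3^1 ≡ 3 (mod 3431)
3^2 ≡ 3^2 = 9 ≡ 9 (mod 3431)
3^4 ≡ 9^2 = 81 ≡ 81 (mod 3431)
3^8 ≡ 81^2 = 6561 ≡ 3130 (mod 3431)
3^16 ≡ 3130^2 = 9796900 ≡ 1395 (mod 3431)
3^32 ≡ 1395^2 = 1946025 ≡ 648 (mod 3431)
3^64 ≡ 648^2 = 419904 ≡ 1322 (mod 3431)
3^128 ≡ 1322^2 = 1747684 ≡ 1305 (mod 3431)
3^256 ≡ 1305^2 = 1703025 ≡ 1249 (mod 3431)
3^512 ≡ 1249^2 = 1560001 ≡ 2327 (mod 3431)
3^1024 ≡ 2327^2 = 5414929 ≡ 811 (mod 3431)
3^2048 ≡ 811^2 = 657721 ≡ 2400 (mod 3431)
3430 = 2048 + 1024 + 256 + 64 + 32 + 4 + 2 in binary powers of 2.
So 3^3430 ≡ 2400 · 811 · 1249 · 1322 · 648 · 81 · 9 ≡ 1014 (mod 3431).
Since 1014 ≠ 1, base 3 is a Fermat witness: 3431 is composite.

1014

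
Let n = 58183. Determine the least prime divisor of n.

58183 is odd.
Digit sum 25, not divisible by 3.
Ends in 3: not divisible by 5.
7: 58183 = 7·8311 + 6
11: 58183 = 11·5289 + 4
13: 58183 = 13·4475 + 8
17: 58183 = 17·3422 + 9
19: 58183 = 19·3062 + 5
23: 58183 = 23·2529 + 16
29: 58183 = 29·2006 + 9
31: 58183 = 31·1876 + 27
37: 58183 = 37·1572 + 19
41: 58183 = 41·1419 + 4
43: 58183 = 43·1353 + 4
47: 58183 = 47·1237 + 44
53: 58183 = 53·1097 + 42
59: 58183 = 59·986 + 9
61: 58183 = 61·953 + 50
67: 58183 = 67·868 + 27
71: 58183 = 71·819 + 34
73: 58183 = 73·797 + 2
79: 58183 = 79·736 + 39
83: 58183 = 83·701

83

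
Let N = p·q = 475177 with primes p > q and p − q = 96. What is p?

739

Since p = q + 96, we have 475177 = q(q + 96), so q² + 96q − 475177 = 0.
Discriminant: 96² + 4·475177 = 9216 + 1900708 = 1909924; √1909924 = 1382.
q = (−96 + 1382)/2 = 643, and p = q + 96 = 739.
Check: 643 · 739 = 475177.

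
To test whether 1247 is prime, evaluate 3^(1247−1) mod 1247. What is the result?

608

3^1 ≡ 3 (mod 1247)
3^2 ≡ 3^2 = 9 ≡ 9 (mod 1247)
3^4 ≡ 9^2 = 81 ≡ 81 (mod 1247)
3^8 ≡ 81^2 = 6561 ≡ 326 (mod 1247)
3^16 ≡ 326^2 = 106276 ≡ 281 (mod 1247)
3^32 ≡ 281^2 = 78961 ≡ 400 (mod 1247)
3^64 ≡ 400^2 = 160000 ≡ 384 (mod 1247)
3^128 ≡ 384^2 = 147456 ≡ 310 (mod 1247)
3^256 ≡ 310^2 = 96100 ≡ 81 (mod 1247)
3^512 ≡ 81^2 = 6561 ≡ 326 (mod 1247)
3^1024 ≡ 326^2 = 106276 ≡ 281 (mod 1247)
1246 = 1024 + 128 + 64 + 16 + 8 + 4 + 2 in binary powers of 2.
So 3^1246 ≡ 281 · 310 · 384 · 281 · 326 · 81 · 9 ≡ 608 (mod 1247).
Since 608 ≠ 1, base 3 is a Fermat witness: 1247 is composite.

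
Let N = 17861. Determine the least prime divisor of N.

17861 is odd.
Digit sum 23, not divisible by 3.
Ends in 1: not divisible by 5.
7: 17861 = 7·2551 + 4
11: 17861 = 11·1623 + 8
13: 17861 = 13·1373 + 12
17: 17861 = 17·1050 + 11
19: 17861 = 19·940 + 1
23: 17861 = 23·776 + 13
29: 17861 = 29·615 + 26
31: 17861 = 31·576 + 5
37: 17861 = 37·482 + 27
41: 17861 = 41·435 + 26
43: 17861 = 43·415 + 16
47: 17861 = 47·380 + 1
53: 17861 = 53·337

53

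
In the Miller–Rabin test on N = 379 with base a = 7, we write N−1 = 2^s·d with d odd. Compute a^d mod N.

379 − 1 = 378 = 2^1 · 189, so d = 189.
7^1 ≡ 7 (mod 379)
7^2 ≡ 7^2 = 49 ≡ 49 (mod 379)
7^4 ≡ 49^2 = 2401 ≡ 127 (mod 379)
7^8 ≡ 127^2 = 16129 ≡ 211 (mod 379)
7^16 ≡ 211^2 = 44521 ≡ 178 (mod 379)
7^32 ≡ 178^2 = 31684 ≡ 227 (mod 379)
7^64 ≡ 227^2 = 51529 ≡ 364 (mod 379)
7^128 ≡ 364^2 = 132496 ≡ 225 (mod 379)
189 = 128 + 32 + 16 + 8 + 4 + 1 in binary powers of 2.
So 7^189 ≡ 225 · 227 · 178 · 211 · 127 · 7 ≡ 378 (mod 379).
Since 7^d ≡ 378 (mod 379), base 7 does not prove 379 composite.

378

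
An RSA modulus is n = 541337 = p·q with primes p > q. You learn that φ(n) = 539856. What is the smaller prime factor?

653

φ(n) = (p−1)(q−1) = n − (p+q) + 1, so p + q = 541337 − 539856 + 1 = 1482.
p and q are the roots of t² − 1482t + 541337 = 0.
Discriminant: 1482² − 4·541337 = 2196324 − 2165348 = 30976; √30976 = 176.
q = (1482 − 176)/2 = 653, p = (1482 + 176)/2 = 829.
Check: 653 · 829 = 541337.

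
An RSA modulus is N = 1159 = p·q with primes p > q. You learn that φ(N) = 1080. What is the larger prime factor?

φ(n) = (p−1)(q−1) = n − (p+q) + 1, so p + q = 1159 − 1080 + 1 = 80.
p and q are the roots of t² − 80t + 1159 = 0.
Discriminant: 80² − 4·1159 = 6400 − 4636 = 1764; √1764 = 42.
q = (80 − 42)/2 = 19, p = (80 + 42)/2 = 61.
Check: 19 · 61 = 1159.

61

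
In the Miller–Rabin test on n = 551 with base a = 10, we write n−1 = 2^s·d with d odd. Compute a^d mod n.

98

551 − 1 = 550 = 2^1 · 275, so d = 275.
10^1 ≡ 10 (mod 551)
10^2 ≡ 10^2 = 100 ≡ 100 (mod 551)
10^4 ≡ 100^2 = 10000 ≡ 82 (mod 551)
10^8 ≡ 82^2 = 6724 ≡ 112 (mod 551)
10^16 ≡ 112^2 = 12544 ≡ 422 (mod 551)
10^32 ≡ 422^2 = 178084 ≡ 111 (mod 551)
10^64 ≡ 111^2 = 12321 ≡ 199 (mod 551)
10^128 ≡ 199^2 = 39601 ≡ 480 (mod 551)
10^256 ≡ 480^2 = 230400 ≡ 82 (mod 551)
275 = 256 + 16 + 2 + 1 in binary powers of 2.
So 10^275 ≡ 82 · 422 · 100 · 10 ≡ 98 (mod 551).
Squaring chain: 98; never reaches −1, so base 10 is a Miller–Rabin witness that 551 is composite.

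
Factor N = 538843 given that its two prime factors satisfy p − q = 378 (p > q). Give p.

Since p = q + 378, we have 538843 = q(q + 378), so q² + 378q − 538843 = 0.
Discriminant: 378² + 4·538843 = 142884 + 2155372 = 2298256; √2298256 = 1516.
q = (−378 + 1516)/2 = 569, and p = q + 378 = 947.
Check: 569 · 947 = 538843.

947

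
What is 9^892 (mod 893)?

788

9^1 ≡ 9 (mod 893)
9^2 ≡ 9^2 = 81 ≡ 81 (mod 893)
9^4 ≡ 81^2 = 6561 ≡ 310 (mod 893)
9^8 ≡ 310^2 = 96100 ≡ 549 (mod 893)
9^16 ≡ 549^2 = 301401 ≡ 460 (mod 893)
9^32 ≡ 460^2 = 211600 ≡ 852 (mod 893)
9^64 ≡ 852^2 = 725904 ≡ 788 (mod 893)
9^128 ≡ 788^2 = 620944 ≡ 309 (mod 893)
9^256 ≡ 309^2 = 95481 ≡ 823 (mod 893)
9^512 ≡ 823^2 = 677329 ≡ 435 (mod 893)
892 = 512 + 256 + 64 + 32 + 16 + 8 + 4 in binary powers of 2.
So 9^892 ≡ 435 · 823 · 788 · 852 · 460 · 549 · 310 ≡ 788 (mod 893).
Since 788 ≠ 1, base 9 is a Fermat witness: 893 is composite.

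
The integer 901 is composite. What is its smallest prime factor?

901 is odd.
Digit sum 10, not divisible by 3.
Ends in 1: not divisible by 5.
7: 901 = 7·128 + 5
11: 901 = 11·81 + 10
13: 901 = 13·69 + 4
17: 901 = 17·53

17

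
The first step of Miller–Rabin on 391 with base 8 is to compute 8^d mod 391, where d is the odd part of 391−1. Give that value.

391 − 1 = 390 = 2^1 · 195, so d = 195.
8^1 ≡ 8 (mod 391)
8^2 ≡ 8^2 = 64 ≡ 64 (mod 391)
8^4 ≡ 64^2 = 4096 ≡ 186 (mod 391)
8^8 ≡ 186^2 = 34596 ≡ 188 (mod 391)
8^16 ≡ 188^2 = 35344 ≡ 154 (mod 391)
8^32 ≡ 154^2 = 23716 ≡ 256 (mod 391)
8^64 ≡ 256^2 = 65536 ≡ 239 (mod 391)
8^128 ≡ 239^2 = 57121 ≡ 35 (mod 391)
195 = 128 + 64 + 2 + 1 in binary powers of 2.
So 8^195 ≡ 35 · 239 · 64 · 8 ≡ 257 (mod 391).
Squaring chain: 257; never reaches −1, so base 8 is a Miller–Rabin witness that 391 is composite.

257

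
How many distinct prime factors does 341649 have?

341649 = 3^2 · 37961
37961 = 7 · 5423
5423 = 11 · 493
493 = 17 · 29
341649 = 3^2 · 7 · 11 · 17 · 29, which has 5 distinct prime factors.

5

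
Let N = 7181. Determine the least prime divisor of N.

43

7181 is odd.
Digit sum 17, not divisible by 3.
Ends in 1: not divisible by 5.
7: 7181 = 7·1025 + 6
11: 7181 = 11·652 + 9
13: 7181 = 13·552 + 5
17: 7181 = 17·422 + 7
19: 7181 = 19·377 + 18
23: 7181 = 23·312 + 5
29: 7181 = 29·247 + 18
31: 7181 = 31·231 + 20
37: 7181 = 37·194 + 3
41: 7181 = 41·175 + 6
43: 7181 = 43·167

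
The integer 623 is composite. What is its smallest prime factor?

623 is odd.
Digit sum 11, not divisible by 3.
Ends in 3: not divisible by 5.
7: 623 = 7·89

7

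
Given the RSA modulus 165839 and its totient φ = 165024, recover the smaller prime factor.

φ(n) = (p−1)(q−1) = n − (p+q) + 1, so p + q = 165839 − 165024 + 1 = 816.
p and q are the roots of t² − 816t + 165839 = 0.
Discriminant: 816² − 4·165839 = 665856 − 663356 = 2500; √2500 = 50.
q = (816 − 50)/2 = 383, p = (816 + 50)/2 = 433.
Check: 383 · 433 = 165839.

383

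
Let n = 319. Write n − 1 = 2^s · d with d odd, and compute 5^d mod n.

319 − 1 = 318 = 2^1 · 159, so d = 159.
5^1 ≡ 5 (mod 319)
5^2 ≡ 5^2 = 25 ≡ 25 (mod 319)
5^4 ≡ 25^2 = 625 ≡ 306 (mod 319)
5^8 ≡ 306^2 = 93636 ≡ 169 (mod 319)
5^16 ≡ 169^2 = 28561 ≡ 170 (mod 319)
5^32 ≡ 170^2 = 28900 ≡ 190 (mod 319)
5^64 ≡ 190^2 = 36100 ≡ 53 (mod 319)
5^128 ≡ 53^2 = 2809 ≡ 257 (mod 319)
159 = 128 + 16 + 8 + 4 + 2 + 1 in binary powers of 2.
So 5^159 ≡ 257 · 170 · 169 · 306 · 25 · 5 ≡ 196 (mod 319).
Squaring chain: 196; never reaches −1, so base 5 is a Miller–Rabin witness that 319 is composite.

196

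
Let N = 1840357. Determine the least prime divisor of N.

43

1840357 is odd.
Digit sum 28, not divisible by 3.
Ends in 7: not divisible by 5.
7: 1840357 = 7·262908 + 1
11: 1840357 = 11·167305 + 2
13: 1840357 = 13·141565 + 12
17: 1840357 = 17·108256 + 5
19: 1840357 = 19·96860 + 17
23: 1840357 = 23·80015 + 12
29: 1840357 = 29·63460 + 17
31: 1840357 = 31·59366 + 11
37: 1840357 = 37·49739 + 14
41: 1840357 = 41·44886 + 31
43: 1840357 = 43·42799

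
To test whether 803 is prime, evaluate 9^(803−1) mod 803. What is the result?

9^1 ≡ 9 (mod 803)
9^2 ≡ 9^2 = 81 ≡ 81 (mod 803)
9^4 ≡ 81^2 = 6561 ≡ 137 (mod 803)
9^8 ≡ 137^2 = 18769 ≡ 300 (mod 803)
9^16 ≡ 300^2 = 90000 ≡ 64 (mod 803)
9^32 ≡ 64^2 = 4096 ≡ 81 (mod 803)
9^64 ≡ 81^2 = 6561 ≡ 137 (mod 803)
9^128 ≡ 137^2 = 18769 ≡ 300 (mod 803)
9^256 ≡ 300^2 = 90000 ≡ 64 (mod 803)
9^512 ≡ 64^2 = 4096 ≡ 81 (mod 803)
802 = 512 + 256 + 32 + 2 in binary powers of 2.
So 9^802 ≡ 81 · 64 · 81 · 81 ≡ 356 (mod 803).
Since 356 ≠ 1, base 9 is a Fermat witness: 803 is composite.

356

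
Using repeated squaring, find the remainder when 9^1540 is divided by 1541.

1

9^1 ≡ 9 (mod 1541)
9^2 ≡ 9^2 = 81 ≡ 81 (mod 1541)
9^4 ≡ 81^2 = 6561 ≡ 397 (mod 1541)
9^8 ≡ 397^2 = 157609 ≡ 427 (mod 1541)
9^16 ≡ 427^2 = 182329 ≡ 491 (mod 1541)
9^32 ≡ 491^2 = 241081 ≡ 685 (mod 1541)
9^64 ≡ 685^2 = 469225 ≡ 761 (mod 1541)
9^128 ≡ 761^2 = 579121 ≡ 1246 (mod 1541)
9^256 ≡ 1246^2 = 1552516 ≡ 729 (mod 1541)
9^512 ≡ 729^2 = 531441 ≡ 1337 (mod 1541)
9^1024 ≡ 1337^2 = 1787569 ≡ 9 (mod 1541)
1540 = 1024 + 512 + 4 in binary powers of 2.
So 9^1540 ≡ 9 · 1337 · 397 ≡ 1 (mod 1541).
Since the result is 1, base 9 gives no evidence that 1541 is composite.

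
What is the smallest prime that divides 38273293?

38273293 is odd.
Digit sum 37, not divisible by 3.
Ends in 3: not divisible by 5.
7: 38273293 = 7·5467613 + 2
11: 38273293 = 11·3479390 + 3
13: 38273293 = 13·2944099 + 6
17: 38273293 = 17·2251370 + 3
19: 38273293 = 19·2014383 + 16
23: 38273293 = 23·1664056 + 5
29: 38273293 = 29·1319768 + 21
31: 38273293 = 31·1234622 + 11
37: 38273293 = 37·1034413 + 12
41: 38273293 = 41·933494 + 39
43: 38273293 = 43·890076 + 25
47: 38273293 = 47·814325 + 18
53: 38273293 = 53·722137 + 32
59: 38273293 = 59·648699 + 52
61: 38273293 = 61·627431 + 2
67: 38273293 = 67·571243 + 12
71: 38273293 = 71·539060 + 33
73: 38273293 = 73·524291 + 50
79: 38273293 = 79·484472 + 5
83: 38273293 = 83·461124 + 1
89: 38273293 = 89·430037

89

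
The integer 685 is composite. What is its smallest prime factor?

685 is odd.
Digit sum 19, not divisible by 3.
Ends in 5: divisible by 5.

5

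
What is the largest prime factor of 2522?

2522 = 2 · 1261
1261 = 13 · 97
97 is prime.
So 2522 = 2 · 13 · 97; the largest prime factor is 97.

97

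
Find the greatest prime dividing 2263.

2263 = 31 · 73
73 is prime.
So 2263 = 31 · 73; the largest prime factor is 73.

73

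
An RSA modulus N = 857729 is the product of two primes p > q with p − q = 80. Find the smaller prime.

Since p = q + 80, we have 857729 = q(q + 80), so q² + 80q − 857729 = 0.
Discriminant: 80² + 4·857729 = 6400 + 3430916 = 3437316; √3437316 = 1854.
q = (−80 + 1854)/2 = 887, and p = q + 80 = 967.
Check: 887 · 967 = 857729.

887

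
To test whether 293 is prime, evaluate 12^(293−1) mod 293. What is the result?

12^1 ≡ 12 (mod 293)
12^2 ≡ 12^2 = 144 ≡ 144 (mod 293)
12^4 ≡ 144^2 = 20736 ≡ 226 (mod 293)
12^8 ≡ 226^2 = 51076 ≡ 94 (mod 293)
12^16 ≡ 94^2 = 8836 ≡ 46 (mod 293)
12^32 ≡ 46^2 = 2116 ≡ 65 (mod 293)
12^64 ≡ 65^2 = 4225 ≡ 123 (mod 293)
12^128 ≡ 123^2 = 15129 ≡ 186 (mod 293)
12^256 ≡ 186^2 = 34596 ≡ 22 (mod 293)
292 = 256 + 32 + 4 in binary powers of 2.
So 12^292 ≡ 22 · 65 · 226 ≡ 1 (mod 293).
Since the result is 1, base 12 gives no evidence that 293 is composite.

1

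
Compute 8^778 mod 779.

8^1 ≡ 8 (mod 779)
8^2 ≡ 8^2 = 64 ≡ 64 (mod 779)
8^4 ≡ 64^2 = 4096 ≡ 201 (mod 779)
8^8 ≡ 201^2 = 40401 ≡ 672 (mod 779)
8^16 ≡ 672^2 = 451584 ≡ 543 (mod 779)
8^32 ≡ 543^2 = 294849 ≡ 387 (mod 779)
8^64 ≡ 387^2 = 149769 ≡ 201 (mod 779)
8^128 ≡ 201^2 = 40401 ≡ 672 (mod 779)
8^256 ≡ 672^2 = 451584 ≡ 543 (mod 779)
8^512 ≡ 543^2 = 294849 ≡ 387 (mod 779)
778 = 512 + 256 + 8 + 2 in binary powers of 2.
So 8^778 ≡ 387 · 543 · 672 · 64 ≡ 353 (mod 779).
Since 353 ≠ 1, base 8 is a Fermat witness: 779 is composite.

353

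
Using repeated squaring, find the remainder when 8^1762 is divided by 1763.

1417

8^1 ≡ 8 (mod 1763)
8^2 ≡ 8^2 = 64 ≡ 64 (mod 1763)
8^4 ≡ 64^2 = 4096 ≡ 570 (mod 1763)
8^8 ≡ 570^2 = 324900 ≡ 508 (mod 1763)
8^16 ≡ 508^2 = 258064 ≡ 666 (mod 1763)
8^32 ≡ 666^2 = 443556 ≡ 1043 (mod 1763)
8^64 ≡ 1043^2 = 1087849 ≡ 78 (mod 1763)
8^128 ≡ 78^2 = 6084 ≡ 795 (mod 1763)
8^256 ≡ 795^2 = 632025 ≡ 871 (mod 1763)
8^512 ≡ 871^2 = 758641 ≡ 551 (mod 1763)
8^1024 ≡ 551^2 = 303601 ≡ 365 (mod 1763)
1762 = 1024 + 512 + 128 + 64 + 32 + 2 in binary powers of 2.
So 8^1762 ≡ 365 · 551 · 795 · 78 · 1043 · 64 ≡ 1417 (mod 1763).
Since 1417 ≠ 1, base 8 is a Fermat witness: 1763 is composite.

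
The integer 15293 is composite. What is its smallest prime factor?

15293 is odd.
Digit sum 20, not divisible by 3.
Ends in 3: not divisible by 5.
7: 15293 = 7·2184 + 5
11: 15293 = 11·1390 + 3
13: 15293 = 13·1176 + 5
17: 15293 = 17·899 + 10
19: 15293 = 19·804 + 17
23: 15293 = 23·664 + 21
29: 15293 = 29·527 + 10
31: 15293 = 31·493 + 10
37: 15293 = 37·413 + 12
41: 15293 = 41·373

41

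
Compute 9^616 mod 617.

9^1 ≡ 9 (mod 617)
9^2 ≡ 9^2 = 81 ≡ 81 (mod 617)
9^4 ≡ 81^2 = 6561 ≡ 391 (mod 617)
9^8 ≡ 391^2 = 152881 ≡ 482 (mod 617)
9^16 ≡ 482^2 = 232324 ≡ 332 (mod 617)
9^32 ≡ 332^2 = 110224 ≡ 398 (mod 617)
9^64 ≡ 398^2 = 158404 ≡ 452 (mod 617)
9^128 ≡ 452^2 = 204304 ≡ 77 (mod 617)
9^256 ≡ 77^2 = 5929 ≡ 376 (mod 617)
9^512 ≡ 376^2 = 141376 ≡ 83 (mod 617)
616 = 512 + 64 + 32 + 8 in binary powers of 2.
So 9^616 ≡ 83 · 452 · 398 · 482 ≡ 1 (mod 617).
Since the result is 1, base 9 gives no evidence that 617 is composite.

1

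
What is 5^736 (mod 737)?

643

5^1 ≡ 5 (mod 737)
5^2 ≡ 5^2 = 25 ≡ 25 (mod 737)
5^4 ≡ 25^2 = 625 ≡ 625 (mod 737)
5^8 ≡ 625^2 = 390625 ≡ 15 (mod 737)
5^16 ≡ 15^2 = 225 ≡ 225 (mod 737)
5^32 ≡ 225^2 = 50625 ≡ 509 (mod 737)
5^64 ≡ 509^2 = 259081 ≡ 394 (mod 737)
5^128 ≡ 394^2 = 155236 ≡ 466 (mod 737)
5^256 ≡ 466^2 = 217156 ≡ 478 (mod 737)
5^512 ≡ 478^2 = 228484 ≡ 14 (mod 737)
736 = 512 + 128 + 64 + 32 in binary powers of 2.
So 5^736 ≡ 14 · 466 · 394 · 509 ≡ 643 (mod 737).
Since 643 ≠ 1, base 5 is a Fermat witness: 737 is composite.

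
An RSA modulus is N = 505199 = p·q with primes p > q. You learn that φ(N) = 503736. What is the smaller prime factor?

557

φ(n) = (p−1)(q−1) = n − (p+q) + 1, so p + q = 505199 − 503736 + 1 = 1464.
p and q are the roots of t² − 1464t + 505199 = 0.
Discriminant: 1464² − 4·505199 = 2143296 − 2020796 = 122500; √122500 = 350.
q = (1464 − 350)/2 = 557, p = (1464 + 350)/2 = 907.
Check: 557 · 907 = 505199.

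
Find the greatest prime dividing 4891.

4891 = 67 · 73
73 is prime.
So 4891 = 67 · 73; the largest prime factor is 73.

73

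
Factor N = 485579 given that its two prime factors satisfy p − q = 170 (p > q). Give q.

Since p = q + 170, we have 485579 = q(q + 170), so q² + 170q − 485579 = 0.
Discriminant: 170² + 4·485579 = 28900 + 1942316 = 1971216; √1971216 = 1404.
q = (−170 + 1404)/2 = 617, and p = q + 170 = 787.
Check: 617 · 787 = 485579.

617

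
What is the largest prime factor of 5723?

97

5723 = 59 · 97
97 is prime.
So 5723 = 59 · 97; the largest prime factor is 97.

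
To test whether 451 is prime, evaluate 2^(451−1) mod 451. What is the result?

122

2^1 ≡ 2 (mod 451)
2^2 ≡ 2^2 = 4 ≡ 4 (mod 451)
2^4 ≡ 4^2 = 16 ≡ 16 (mod 451)
2^8 ≡ 16^2 = 256 ≡ 256 (mod 451)
2^16 ≡ 256^2 = 65536 ≡ 141 (mod 451)
2^32 ≡ 141^2 = 19881 ≡ 37 (mod 451)
2^64 ≡ 37^2 = 1369 ≡ 16 (mod 451)
2^128 ≡ 16^2 = 256 ≡ 256 (mod 451)
2^256 ≡ 256^2 = 65536 ≡ 141 (mod 451)
450 = 256 + 128 + 64 + 2 in binary powers of 2.
So 2^450 ≡ 141 · 256 · 16 · 4 ≡ 122 (mod 451).
Since 122 ≠ 1, base 2 is a Fermat witness: 451 is composite.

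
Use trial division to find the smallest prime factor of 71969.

71969 is odd.
Digit sum 32, not divisible by 3.
Ends in 9: not divisible by 5.
7: 71969 = 7·10281 + 2
11: 71969 = 11·6542 + 7
13: 71969 = 13·5536 + 1
17: 71969 = 17·4233 + 8
19: 71969 = 19·3787 + 16
23: 71969 = 23·3129 + 2
29: 71969 = 29·2481 + 20
31: 71969 = 31·2321 + 18
37: 71969 = 37·1945 + 4
41: 71969 = 41·1755 + 14
43: 71969 = 43·1673 + 30
47: 71969 = 47·1531 + 12
53: 71969 = 53·1357 + 48
59: 71969 = 59·1219 + 48
61: 71969 = 61·1179 + 50
67: 71969 = 67·1074 + 11
71: 71969 = 71·1013 + 46
73: 71969 = 73·985 + 64
79: 71969 = 79·911

79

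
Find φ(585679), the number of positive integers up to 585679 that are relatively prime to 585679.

564480

Factor: 585679 = 71 · 73 · 113.
φ(585679) = (71−1) · (73−1) · (113−1) = 70 · 72 · 112 = 564480.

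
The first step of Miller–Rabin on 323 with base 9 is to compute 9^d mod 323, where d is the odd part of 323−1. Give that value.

323 − 1 = 322 = 2^1 · 161, so d = 161.
9^1 ≡ 9 (mod 323)
9^2 ≡ 9^2 = 81 ≡ 81 (mod 323)
9^4 ≡ 81^2 = 6561 ≡ 101 (mod 323)
9^8 ≡ 101^2 = 10201 ≡ 188 (mod 323)
9^16 ≡ 188^2 = 35344 ≡ 137 (mod 323)
9^32 ≡ 137^2 = 18769 ≡ 35 (mod 323)
9^64 ≡ 35^2 = 1225 ≡ 256 (mod 323)
9^128 ≡ 256^2 = 65536 ≡ 290 (mod 323)
161 = 128 + 32 + 1 in binary powers of 2.
So 9^161 ≡ 290 · 35 · 9 ≡ 264 (mod 323).
Squaring chain: 264; never reaches −1, so base 9 is a Miller–Rabin witness that 323 is composite.

264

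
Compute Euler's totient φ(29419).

25920

Factor: 29419 = 13 · 31 · 73.
φ(29419) = (13−1) · (31−1) · (73−1) = 12 · 30 · 72 = 25920.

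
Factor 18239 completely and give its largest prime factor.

61

18239 = 13 · 1403
1403 = 23 · 61
61 is prime.
So 18239 = 13 · 23 · 61; the largest prime factor is 61.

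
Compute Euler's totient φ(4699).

4536

Factor: 4699 = 37 · 127.
φ(4699) = (37−1) · (127−1) = 36 · 126 = 4536.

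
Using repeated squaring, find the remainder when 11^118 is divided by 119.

25

11^1 ≡ 11 (mod 119)
11^2 ≡ 11^2 = 121 ≡ 2 (mod 119)
11^4 ≡ 2^2 = 4 ≡ 4 (mod 119)
11^8 ≡ 4^2 = 16 ≡ 16 (mod 119)
11^16 ≡ 16^2 = 256 ≡ 18 (mod 119)
11^32 ≡ 18^2 = 324 ≡ 86 (mod 119)
11^64 ≡ 86^2 = 7396 ≡ 18 (mod 119)
118 = 64 + 32 + 16 + 4 + 2 in binary powers of 2.
So 11^118 ≡ 18 · 86 · 18 · 4 · 2 ≡ 25 (mod 119).
Since 25 ≠ 1, base 11 is a Fermat witness: 119 is composite.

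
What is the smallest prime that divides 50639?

50639 is odd.
Digit sum 23, not divisible by 3.
Ends in 9: not divisible by 5.
7: 50639 = 7·7234 + 1
11: 50639 = 11·4603 + 6
13: 50639 = 13·3895 + 4
17: 50639 = 17·2978 + 13
19: 50639 = 19·2665 + 4
23: 50639 = 23·2201 + 16
29: 50639 = 29·1746 + 5
31: 50639 = 31·1633 + 16
37: 50639 = 37·1368 + 23
41: 50639 = 41·1235 + 4
43: 50639 = 43·1177 + 28
47: 50639 = 47·1077 + 20
53: 50639 = 53·955 + 24
59: 50639 = 59·858 + 17
61: 50639 = 61·830 + 9
67: 50639 = 67·755 + 54
71: 50639 = 71·713 + 16
73: 50639 = 73·693 + 50
79: 50639 = 79·641

79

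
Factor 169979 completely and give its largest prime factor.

169979 = 43 · 3953
3953 = 59 · 67
67 is prime.
So 169979 = 43 · 59 · 67; the largest prime factor is 67.

67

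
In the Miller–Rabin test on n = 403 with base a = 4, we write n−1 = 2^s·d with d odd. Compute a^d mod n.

403 − 1 = 402 = 2^1 · 201, so d = 201.
4^1 ≡ 4 (mod 403)
4^2 ≡ 4^2 = 16 ≡ 16 (mod 403)
4^4 ≡ 16^2 = 256 ≡ 256 (mod 403)
4^8 ≡ 256^2 = 65536 ≡ 250 (mod 403)
4^16 ≡ 250^2 = 62500 ≡ 35 (mod 403)
4^32 ≡ 35^2 = 1225 ≡ 16 (mod 403)
4^64 ≡ 16^2 = 256 ≡ 256 (mod 403)
4^128 ≡ 256^2 = 65536 ≡ 250 (mod 403)
201 = 128 + 64 + 8 + 1 in binary powers of 2.
So 4^201 ≡ 250 · 256 · 250 · 4 ≡ 376 (mod 403).
Squaring chain: 376; never reaches −1, so base 4 is a Miller–Rabin witness that 403 is composite.

376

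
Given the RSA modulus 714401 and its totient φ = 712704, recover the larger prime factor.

929

φ(n) = (p−1)(q−1) = n − (p+q) + 1, so p + q = 714401 − 712704 + 1 = 1698.
p and q are the roots of t² − 1698t + 714401 = 0.
Discriminant: 1698² − 4·714401 = 2883204 − 2857604 = 25600; √25600 = 160.
q = (1698 − 160)/2 = 769, p = (1698 + 160)/2 = 929.
Check: 769 · 929 = 714401.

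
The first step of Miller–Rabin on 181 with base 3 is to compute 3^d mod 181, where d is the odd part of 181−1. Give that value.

1

181 − 1 = 180 = 2^2 · 45, so d = 45.
3^1 ≡ 3 (mod 181)
3^2 ≡ 3^2 = 9 ≡ 9 (mod 181)
3^4 ≡ 9^2 = 81 ≡ 81 (mod 181)
3^8 ≡ 81^2 = 6561 ≡ 45 (mod 181)
3^16 ≡ 45^2 = 2025 ≡ 34 (mod 181)
3^32 ≡ 34^2 = 1156 ≡ 70 (mod 181)
45 = 32 + 8 + 4 + 1 in binary powers of 2.
So 3^45 ≡ 70 · 45 · 81 · 3 ≡ 1 (mod 181).
Since 3^d ≡ 1 (mod 181), base 3 does not prove 181 composite.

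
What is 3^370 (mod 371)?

305

3^1 ≡ 3 (mod 371)
3^2 ≡ 3^2 = 9 ≡ 9 (mod 371)
3^4 ≡ 9^2 = 81 ≡ 81 (mod 371)
3^8 ≡ 81^2 = 6561 ≡ 254 (mod 371)
3^16 ≡ 254^2 = 64516 ≡ 333 (mod 371)
3^32 ≡ 333^2 = 110889 ≡ 331 (mod 371)
3^64 ≡ 331^2 = 109561 ≡ 116 (mod 371)
3^128 ≡ 116^2 = 13456 ≡ 100 (mod 371)
3^256 ≡ 100^2 = 10000 ≡ 354 (mod 371)
370 = 256 + 64 + 32 + 16 + 2 in binary powers of 2.
So 3^370 ≡ 354 · 116 · 331 · 333 · 9 ≡ 305 (mod 371).
Since 305 ≠ 1, base 3 is a Fermat witness: 371 is composite.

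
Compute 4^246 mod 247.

235

4^1 ≡ 4 (mod 247)
4^2 ≡ 4^2 = 16 ≡ 16 (mod 247)
4^4 ≡ 16^2 = 256 ≡ 9 (mod 247)
4^8 ≡ 9^2 = 81 ≡ 81 (mod 247)
4^16 ≡ 81^2 = 6561 ≡ 139 (mod 247)
4^32 ≡ 139^2 = 19321 ≡ 55 (mod 247)
4^64 ≡ 55^2 = 3025 ≡ 61 (mod 247)
4^128 ≡ 61^2 = 3721 ≡ 16 (mod 247)
246 = 128 + 64 + 32 + 16 + 4 + 2 in binary powers of 2.
So 4^246 ≡ 16 · 61 · 55 · 139 · 9 · 16 ≡ 235 (mod 247).
Since 235 ≠ 1, base 4 is a Fermat witness: 247 is composite.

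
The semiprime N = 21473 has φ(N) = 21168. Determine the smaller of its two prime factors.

109

φ(n) = (p−1)(q−1) = n − (p+q) + 1, so p + q = 21473 − 21168 + 1 = 306.
p and q are the roots of t² − 306t + 21473 = 0.
Discriminant: 306² − 4·21473 = 93636 − 85892 = 7744; √7744 = 88.
q = (306 − 88)/2 = 109, p = (306 + 88)/2 = 197.
Check: 109 · 197 = 21473.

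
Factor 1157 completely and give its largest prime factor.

89

1157 = 13 · 89
89 is prime.
So 1157 = 13 · 89; the largest prime factor is 89.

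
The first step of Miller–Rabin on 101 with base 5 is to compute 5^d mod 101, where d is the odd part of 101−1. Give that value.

1

101 − 1 = 100 = 2^2 · 25, so d = 25.
5^1 ≡ 5 (mod 101)
5^2 ≡ 5^2 = 25 ≡ 25 (mod 101)
5^4 ≡ 25^2 = 625 ≡ 19 (mod 101)
5^8 ≡ 19^2 = 361 ≡ 58 (mod 101)
5^16 ≡ 58^2 = 3364 ≡ 31 (mod 101)
25 = 16 + 8 + 1 in binary powers of 2.
So 5^25 ≡ 31 · 58 · 5 ≡ 1 (mod 101).
Since 5^d ≡ 1 (mod 101), base 5 does not prove 101 composite.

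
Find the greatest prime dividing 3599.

61

3599 = 59 · 61
61 is prime.
So 3599 = 59 · 61; the largest prime factor is 61.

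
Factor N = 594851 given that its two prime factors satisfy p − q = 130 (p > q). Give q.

Since p = q + 130, we have 594851 = q(q + 130), so q² + 130q − 594851 = 0.
Discriminant: 130² + 4·594851 = 16900 + 2379404 = 2396304; √2396304 = 1548.
q = (−130 + 1548)/2 = 709, and p = q + 130 = 839.
Check: 709 · 839 = 594851.

709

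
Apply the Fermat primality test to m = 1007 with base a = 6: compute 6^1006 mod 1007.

6^1 ≡ 6 (mod 1007)
6^2 ≡ 6^2 = 36 ≡ 36 (mod 1007)
6^4 ≡ 36^2 = 1296 ≡ 289 (mod 1007)
6^8 ≡ 289^2 = 83521 ≡ 947 (mod 1007)
6^16 ≡ 947^2 = 896809 ≡ 579 (mod 1007)
6^32 ≡ 579^2 = 335241 ≡ 917 (mod 1007)
6^64 ≡ 917^2 = 840889 ≡ 44 (mod 1007)
6^128 ≡ 44^2 = 1936 ≡ 929 (mod 1007)
6^256 ≡ 929^2 = 863041 ≡ 42 (mod 1007)
6^512 ≡ 42^2 = 1764 ≡ 757 (mod 1007)
1006 = 512 + 256 + 128 + 64 + 32 + 8 + 4 + 2 in binary powers of 2.
So 6^1006 ≡ 757 · 42 · 929 · 44 · 917 · 947 · 289 · 36 ≡ 598 (mod 1007).
Since 598 ≠ 1, base 6 is a Fermat witness: 1007 is composite.

598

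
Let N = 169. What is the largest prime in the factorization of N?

13

169 = 13 · 13
13 = 13 · 1
So 169 = 13^2; the largest prime factor is 13.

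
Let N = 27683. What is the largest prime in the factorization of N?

47

27683 = 19 · 1457
1457 = 31 · 47
47 is prime.
So 27683 = 19 · 31 · 47; the largest prime factor is 47.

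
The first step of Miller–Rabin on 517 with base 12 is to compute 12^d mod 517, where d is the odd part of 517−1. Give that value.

517 − 1 = 516 = 2^2 · 129, so d = 129.
12^1 ≡ 12 (mod 517)
12^2 ≡ 12^2 = 144 ≡ 144 (mod 517)
12^4 ≡ 144^2 = 20736 ≡ 56 (mod 517)
12^8 ≡ 56^2 = 3136 ≡ 34 (mod 517)
12^16 ≡ 34^2 = 1156 ≡ 122 (mod 517)
12^32 ≡ 122^2 = 14884 ≡ 408 (mod 517)
12^64 ≡ 408^2 = 166464 ≡ 507 (mod 517)
12^128 ≡ 507^2 = 257049 ≡ 100 (mod 517)
129 = 128 + 1 in binary powers of 2.
So 12^129 ≡ 100 · 12 ≡ 166 (mod 517).
Squaring chain: 166 → 155; never reaches −1, so base 12 is a Miller–Rabin witness that 517 is composite.

166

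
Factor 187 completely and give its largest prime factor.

17

187 = 11 · 17
17 is prime.
So 187 = 11 · 17; the largest prime factor is 17.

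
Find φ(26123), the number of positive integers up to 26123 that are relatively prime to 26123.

Factor: 26123 = 151 · 173.
φ(26123) = (151−1) · (173−1) = 150 · 172 = 25800.

25800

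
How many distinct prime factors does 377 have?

377 = 13 · 29
377 = 13 · 29, which has 2 distinct prime factors.

2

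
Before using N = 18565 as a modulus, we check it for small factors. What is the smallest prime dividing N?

5

18565 is odd.
Digit sum 25, not divisible by 3.
Ends in 5: divisible by 5.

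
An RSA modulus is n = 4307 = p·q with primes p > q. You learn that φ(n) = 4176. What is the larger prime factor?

φ(n) = (p−1)(q−1) = n − (p+q) + 1, so p + q = 4307 − 4176 + 1 = 132.
p and q are the roots of t² − 132t + 4307 = 0.
Discriminant: 132² − 4·4307 = 17424 − 17228 = 196; √196 = 14.
q = (132 − 14)/2 = 59, p = (132 + 14)/2 = 73.
Check: 59 · 73 = 4307.

73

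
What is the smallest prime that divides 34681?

79

34681 is odd.
Digit sum 22, not divisible by 3.
Ends in 1: not divisible by 5.
7: 34681 = 7·4954 + 3
11: 34681 = 11·3152 + 9
13: 34681 = 13·2667 + 10
17: 34681 = 17·2040 + 1
19: 34681 = 19·1825 + 6
23: 34681 = 23·1507 + 20
29: 34681 = 29·1195 + 26
31: 34681 = 31·1118 + 23
37: 34681 = 37·937 + 12
41: 34681 = 41·845 + 36
43: 34681 = 43·806 + 23
47: 34681 = 47·737 + 42
53: 34681 = 53·654 + 19
59: 34681 = 59·587 + 48
61: 34681 = 61·568 + 33
67: 34681 = 67·517 + 42
71: 34681 = 71·488 + 33
73: 34681 = 73·475 + 6
79: 34681 = 79·439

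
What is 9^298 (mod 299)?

9^1 ≡ 9 (mod 299)
9^2 ≡ 9^2 = 81 ≡ 81 (mod 299)
9^4 ≡ 81^2 = 6561 ≡ 282 (mod 299)
9^8 ≡ 282^2 = 79524 ≡ 289 (mod 299)
9^16 ≡ 289^2 = 83521 ≡ 100 (mod 299)
9^32 ≡ 100^2 = 10000 ≡ 133 (mod 299)
9^64 ≡ 133^2 = 17689 ≡ 48 (mod 299)
9^128 ≡ 48^2 = 2304 ≡ 211 (mod 299)
9^256 ≡ 211^2 = 44521 ≡ 269 (mod 299)
298 = 256 + 32 + 8 + 2 in binary powers of 2.
So 9^298 ≡ 269 · 133 · 289 · 81 ≡ 9 (mod 299).
Since 9 ≠ 1, base 9 is a Fermat witness: 299 is composite.

9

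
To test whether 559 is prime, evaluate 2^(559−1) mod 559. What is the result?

441

2^1 ≡ 2 (mod 559)
2^2 ≡ 2^2 = 4 ≡ 4 (mod 559)
2^4 ≡ 4^2 = 16 ≡ 16 (mod 559)
2^8 ≡ 16^2 = 256 ≡ 256 (mod 559)
2^16 ≡ 256^2 = 65536 ≡ 133 (mod 559)
2^32 ≡ 133^2 = 17689 ≡ 360 (mod 559)
2^64 ≡ 360^2 = 129600 ≡ 471 (mod 559)
2^128 ≡ 471^2 = 221841 ≡ 477 (mod 559)
2^256 ≡ 477^2 = 227529 ≡ 16 (mod 559)
2^512 ≡ 16^2 = 256 ≡ 256 (mod 559)
558 = 512 + 32 + 8 + 4 + 2 in binary powers of 2.
So 2^558 ≡ 256 · 360 · 256 · 16 · 4 ≡ 441 (mod 559).
Since 441 ≠ 1, base 2 is a Fermat witness: 559 is composite.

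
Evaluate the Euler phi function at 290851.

Factor: 290851 = 11 · 137 · 193.
φ(290851) = (11−1) · (137−1) · (193−1) = 10 · 136 · 192 = 261120.

261120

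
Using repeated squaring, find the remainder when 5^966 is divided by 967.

1

5^1 ≡ 5 (mod 967)
5^2 ≡ 5^2 = 25 ≡ 25 (mod 967)
5^4 ≡ 25^2 = 625 ≡ 625 (mod 967)
5^8 ≡ 625^2 = 390625 ≡ 924 (mod 967)
5^16 ≡ 924^2 = 853776 ≡ 882 (mod 967)
5^32 ≡ 882^2 = 777924 ≡ 456 (mod 967)
5^64 ≡ 456^2 = 207936 ≡ 31 (mod 967)
5^128 ≡ 31^2 = 961 ≡ 961 (mod 967)
5^256 ≡ 961^2 = 923521 ≡ 36 (mod 967)
5^512 ≡ 36^2 = 1296 ≡ 329 (mod 967)
966 = 512 + 256 + 128 + 64 + 4 + 2 in binary powers of 2.
So 5^966 ≡ 329 · 36 · 961 · 31 · 625 · 25 ≡ 1 (mod 967).
Since the result is 1, base 5 gives no evidence that 967 is composite.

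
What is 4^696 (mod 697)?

324

4^1 ≡ 4 (mod 697)
4^2 ≡ 4^2 = 16 ≡ 16 (mod 697)
4^4 ≡ 16^2 = 256 ≡ 256 (mod 697)
4^8 ≡ 256^2 = 65536 ≡ 18 (mod 697)
4^16 ≡ 18^2 = 324 ≡ 324 (mod 697)
4^32 ≡ 324^2 = 104976 ≡ 426 (mod 697)
4^64 ≡ 426^2 = 181476 ≡ 256 (mod 697)
4^128 ≡ 256^2 = 65536 ≡ 18 (mod 697)
4^256 ≡ 18^2 = 324 ≡ 324 (mod 697)
4^512 ≡ 324^2 = 104976 ≡ 426 (mod 697)
696 = 512 + 128 + 32 + 16 + 8 in binary powers of 2.
So 4^696 ≡ 426 · 18 · 426 · 324 · 18 ≡ 324 (mod 697).
Since 324 ≠ 1, base 4 is a Fermat witness: 697 is composite.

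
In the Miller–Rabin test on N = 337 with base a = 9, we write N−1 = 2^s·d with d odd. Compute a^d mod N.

148

337 − 1 = 336 = 2^4 · 21, so d = 21.
9^1 ≡ 9 (mod 337)
9^2 ≡ 9^2 = 81 ≡ 81 (mod 337)
9^4 ≡ 81^2 = 6561 ≡ 158 (mod 337)
9^8 ≡ 158^2 = 24964 ≡ 26 (mod 337)
9^16 ≡ 26^2 = 676 ≡ 2 (mod 337)
21 = 16 + 4 + 1 in binary powers of 2.
So 9^21 ≡ 2 · 158 · 9 ≡ 148 (mod 337).
Squaring chain: 148 → 336 → 1 → 1; reaches −1, so base 9 does not prove 337 composite.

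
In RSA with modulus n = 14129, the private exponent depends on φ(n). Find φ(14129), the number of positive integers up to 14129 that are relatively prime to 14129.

13860

Factor: 14129 = 71 · 199.
φ(14129) = (71−1) · (199−1) = 70 · 198 = 13860.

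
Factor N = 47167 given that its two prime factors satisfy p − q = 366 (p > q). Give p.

Since p = q + 366, we have 47167 = q(q + 366), so q² + 366q − 47167 = 0.
Discriminant: 366² + 4·47167 = 133956 + 188668 = 322624; √322624 = 568.
q = (−366 + 568)/2 = 101, and p = q + 366 = 467.
Check: 101 · 467 = 47167.

467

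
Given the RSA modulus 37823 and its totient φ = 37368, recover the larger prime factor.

347

φ(n) = (p−1)(q−1) = n − (p+q) + 1, so p + q = 37823 − 37368 + 1 = 456.
p and q are the roots of t² − 456t + 37823 = 0.
Discriminant: 456² − 4·37823 = 207936 − 151292 = 56644; √56644 = 238.
q = (456 − 238)/2 = 109, p = (456 + 238)/2 = 347.
Check: 109 · 347 = 37823.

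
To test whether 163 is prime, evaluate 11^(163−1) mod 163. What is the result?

1

11^1 ≡ 11 (mod 163)
11^2 ≡ 11^2 = 121 ≡ 121 (mod 163)
11^4 ≡ 121^2 = 14641 ≡ 134 (mod 163)
11^8 ≡ 134^2 = 17956 ≡ 26 (mod 163)
11^16 ≡ 26^2 = 676 ≡ 24 (mod 163)
11^32 ≡ 24^2 = 576 ≡ 87 (mod 163)
11^64 ≡ 87^2 = 7569 ≡ 71 (mod 163)
11^128 ≡ 71^2 = 5041 ≡ 151 (mod 163)
162 = 128 + 32 + 2 in binary powers of 2.
So 11^162 ≡ 151 · 87 · 121 ≡ 1 (mod 163).
Since the result is 1, base 11 gives no evidence that 163 is composite.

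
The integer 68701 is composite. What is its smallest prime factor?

68701 is odd.
Digit sum 22, not divisible by 3.
Ends in 1: not divisible by 5.
7: 68701 = 7·9814 + 3
11: 68701 = 11·6245 + 6
13: 68701 = 13·5284 + 9
17: 68701 = 17·4041 + 4
19: 68701 = 19·3615 + 16
23: 68701 = 23·2987

23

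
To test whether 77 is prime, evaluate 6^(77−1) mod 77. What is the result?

71

6^1 ≡ 6 (mod 77)
6^2 ≡ 6^2 = 36 ≡ 36 (mod 77)
6^4 ≡ 36^2 = 1296 ≡ 64 (mod 77)
6^8 ≡ 64^2 = 4096 ≡ 15 (mod 77)
6^16 ≡ 15^2 = 225 ≡ 71 (mod 77)
6^32 ≡ 71^2 = 5041 ≡ 36 (mod 77)
6^64 ≡ 36^2 = 1296 ≡ 64 (mod 77)
76 = 64 + 8 + 4 in binary powers of 2.
So 6^76 ≡ 64 · 15 · 64 ≡ 71 (mod 77).
Since 71 ≠ 1, base 6 is a Fermat witness: 77 is composite.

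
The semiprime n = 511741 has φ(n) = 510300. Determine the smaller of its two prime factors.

φ(n) = (p−1)(q−1) = n − (p+q) + 1, so p + q = 511741 − 510300 + 1 = 1442.
p and q are the roots of t² − 1442t + 511741 = 0.
Discriminant: 1442² − 4·511741 = 2079364 − 2046964 = 32400; √32400 = 180.
q = (1442 − 180)/2 = 631, p = (1442 + 180)/2 = 811.
Check: 631 · 811 = 511741.

631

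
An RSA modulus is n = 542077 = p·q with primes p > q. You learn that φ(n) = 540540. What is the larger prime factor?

991

φ(n) = (p−1)(q−1) = n − (p+q) + 1, so p + q = 542077 − 540540 + 1 = 1538.
p and q are the roots of t² − 1538t + 542077 = 0.
Discriminant: 1538² − 4·542077 = 2365444 − 2168308 = 197136; √197136 = 444.
q = (1538 − 444)/2 = 547, p = (1538 + 444)/2 = 991.
Check: 547 · 991 = 542077.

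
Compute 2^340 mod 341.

1

2^1 ≡ 2 (mod 341)
2^2 ≡ 2^2 = 4 ≡ 4 (mod 341)
2^4 ≡ 4^2 = 16 ≡ 16 (mod 341)
2^8 ≡ 16^2 = 256 ≡ 256 (mod 341)
2^16 ≡ 256^2 = 65536 ≡ 64 (mod 341)
2^32 ≡ 64^2 = 4096 ≡ 4 (mod 341)
2^64 ≡ 4^2 = 16 ≡ 16 (mod 341)
2^128 ≡ 16^2 = 256 ≡ 256 (mod 341)
2^256 ≡ 256^2 = 65536 ≡ 64 (mod 341)
340 = 256 + 64 + 16 + 4 in binary powers of 2.
So 2^340 ≡ 64 · 16 · 64 · 16 ≡ 1 (mod 341).
Since the result is 1, base 2 gives no evidence that 341 is composite.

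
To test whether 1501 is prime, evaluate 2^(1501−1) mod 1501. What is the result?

1128

2^1 ≡ 2 (mod 1501)
2^2 ≡ 2^2 = 4 ≡ 4 (mod 1501)
2^4 ≡ 4^2 = 16 ≡ 16 (mod 1501)
2^8 ≡ 16^2 = 256 ≡ 256 (mod 1501)
2^16 ≡ 256^2 = 65536 ≡ 993 (mod 1501)
2^32 ≡ 993^2 = 986049 ≡ 1393 (mod 1501)
2^64 ≡ 1393^2 = 1940449 ≡ 1157 (mod 1501)
2^128 ≡ 1157^2 = 1338649 ≡ 1258 (mod 1501)
2^256 ≡ 1258^2 = 1582564 ≡ 510 (mod 1501)
2^512 ≡ 510^2 = 260100 ≡ 427 (mod 1501)
2^1024 ≡ 427^2 = 182329 ≡ 708 (mod 1501)
1500 = 1024 + 256 + 128 + 64 + 16 + 8 + 4 in binary powers of 2.
So 2^1500 ≡ 708 · 510 · 1258 · 1157 · 993 · 256 · 16 ≡ 1128 (mod 1501).
Since 1128 ≠ 1, base 2 is a Fermat witness: 1501 is composite.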